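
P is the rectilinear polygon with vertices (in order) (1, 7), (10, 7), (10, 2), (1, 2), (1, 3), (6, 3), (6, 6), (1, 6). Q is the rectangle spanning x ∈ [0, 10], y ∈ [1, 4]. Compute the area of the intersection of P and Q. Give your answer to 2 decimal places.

The intersection is the polygon with vertices (10,2), (1,2), (1,3), (6,3), (6,4), (10,4).
By the shoelace formula its area is 13.00.

13.00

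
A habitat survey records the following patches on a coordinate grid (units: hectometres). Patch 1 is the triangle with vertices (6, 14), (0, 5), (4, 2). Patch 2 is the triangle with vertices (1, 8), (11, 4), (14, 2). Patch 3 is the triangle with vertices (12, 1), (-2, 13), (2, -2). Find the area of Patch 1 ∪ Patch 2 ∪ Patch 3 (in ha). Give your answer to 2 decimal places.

By inclusion–exclusion:
Individual areas: |Patch 1| = 27, |Patch 2| = 4, |Patch 3| = 81.
|Patch 1∩Patch 2| = 0.41.
|Patch 1∩Patch 3| = 18.3884.
|Patch 2∩Patch 3| = 1.0035.
|Patch 1∩Patch 2∩Patch 3| = 0.41.
|Patch 1 ∪ Patch 2 ∪ Patch 3| = 112 − 19.8019 + 0.41 = 92.61.

92.61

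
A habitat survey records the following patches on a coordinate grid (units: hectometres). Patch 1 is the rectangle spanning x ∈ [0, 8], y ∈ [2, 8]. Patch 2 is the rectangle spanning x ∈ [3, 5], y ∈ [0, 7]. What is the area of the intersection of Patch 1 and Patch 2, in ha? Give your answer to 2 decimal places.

|Patch 1∩Patch 2|: x∈[3,5], y∈[2,7] → 2·5 = 10.

10.00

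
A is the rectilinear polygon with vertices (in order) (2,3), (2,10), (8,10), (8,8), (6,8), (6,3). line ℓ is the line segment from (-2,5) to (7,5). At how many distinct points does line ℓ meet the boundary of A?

2

The segment meets the boundary at (6,5), (2,5).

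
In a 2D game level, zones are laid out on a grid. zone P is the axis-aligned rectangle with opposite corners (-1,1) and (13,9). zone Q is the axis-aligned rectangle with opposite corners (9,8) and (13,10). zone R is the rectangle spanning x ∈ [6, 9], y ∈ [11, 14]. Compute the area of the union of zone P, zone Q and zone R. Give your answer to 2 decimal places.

By inclusion–exclusion:
Individual areas: |zone P| = 112, |zone Q| = 8, |zone R| = 9.
|zone P∩zone Q|: x∈[9,13], y∈[8,9] → 4·1 = 4.
|zone P∩zone R| = 0 (no overlap).
|zone Q∩zone R| = 0 (no overlap).
|zone P∩zone Q∩zone R| = 0.
|zone P ∪ zone Q ∪ zone R| = 129 − 4 + 0 = 125.00.

125.00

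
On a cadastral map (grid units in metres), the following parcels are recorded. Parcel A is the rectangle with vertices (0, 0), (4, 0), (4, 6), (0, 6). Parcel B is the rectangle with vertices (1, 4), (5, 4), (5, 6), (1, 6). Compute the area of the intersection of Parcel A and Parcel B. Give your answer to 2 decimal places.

|Parcel A∩Parcel B|: x∈[1,4], y∈[4,6] → 3·2 = 6.

6.00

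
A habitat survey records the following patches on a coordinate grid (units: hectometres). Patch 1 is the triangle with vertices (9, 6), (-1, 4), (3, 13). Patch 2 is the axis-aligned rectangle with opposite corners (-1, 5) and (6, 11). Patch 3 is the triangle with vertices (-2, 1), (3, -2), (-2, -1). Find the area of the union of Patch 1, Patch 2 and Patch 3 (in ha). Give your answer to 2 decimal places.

58.03

By inclusion–exclusion:
Individual areas: |Patch 1| = 41, |Patch 2| = 42, |Patch 3| = 5.
|Patch 1∩Patch 2| = 29.969.
|Patch 1∩Patch 3| = 0.
|Patch 2∩Patch 3| = 0.
|Patch 1∩Patch 2∩Patch 3| = 0.
|Patch 1 ∪ Patch 2 ∪ Patch 3| = 88 − 29.969 + 0 = 58.03.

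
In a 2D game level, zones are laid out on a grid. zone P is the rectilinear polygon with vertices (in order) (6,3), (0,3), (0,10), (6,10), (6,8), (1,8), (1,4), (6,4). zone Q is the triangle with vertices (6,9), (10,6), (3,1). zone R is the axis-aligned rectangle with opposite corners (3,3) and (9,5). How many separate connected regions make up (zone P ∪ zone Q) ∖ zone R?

(zone P ∪ zone Q) ∖ zone R splits into 2 disjoint pieces (area 2.05, area 31.1125).

2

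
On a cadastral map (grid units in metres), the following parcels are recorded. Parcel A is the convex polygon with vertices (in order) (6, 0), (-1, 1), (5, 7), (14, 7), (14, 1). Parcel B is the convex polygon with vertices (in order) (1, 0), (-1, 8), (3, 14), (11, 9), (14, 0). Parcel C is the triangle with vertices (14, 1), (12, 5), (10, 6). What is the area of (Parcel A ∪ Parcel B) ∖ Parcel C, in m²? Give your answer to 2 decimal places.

147.96

|Parcel A ∪ Parcel B| = 150.9585.
|(Parcel A ∪ Parcel B) ∩ Parcel C| = 3.
|(Parcel A ∪ Parcel B) ∖ Parcel C| = 150.9585 − 3 = 147.96.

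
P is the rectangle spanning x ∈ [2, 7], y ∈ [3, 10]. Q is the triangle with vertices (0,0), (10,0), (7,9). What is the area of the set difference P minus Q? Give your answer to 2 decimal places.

|P| = 35, |P∩Q| = 14.
|P ∖ Q| = |P| − |P∩Q| = 35 − 14 = 21.00.

21.00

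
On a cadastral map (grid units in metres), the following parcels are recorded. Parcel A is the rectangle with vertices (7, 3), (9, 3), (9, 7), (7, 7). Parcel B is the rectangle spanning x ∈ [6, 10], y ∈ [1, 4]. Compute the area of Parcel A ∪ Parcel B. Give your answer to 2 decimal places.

18.00

By inclusion–exclusion:
Individual areas: |Parcel A| = 8, |Parcel B| = 12.
|Parcel A∩Parcel B|: x∈[7,9], y∈[3,4] → 2·1 = 2.
|Parcel A ∪ Parcel B| = 20 − 2 = 18.00.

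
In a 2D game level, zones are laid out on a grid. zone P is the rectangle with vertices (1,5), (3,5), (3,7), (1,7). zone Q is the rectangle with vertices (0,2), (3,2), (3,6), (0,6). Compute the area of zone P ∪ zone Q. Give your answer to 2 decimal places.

14.00

By inclusion–exclusion:
Individual areas: |zone P| = 4, |zone Q| = 12.
|zone P∩zone Q|: x∈[1,3], y∈[5,6] → 2·1 = 2.
|zone P ∪ zone Q| = 16 − 2 = 14.00.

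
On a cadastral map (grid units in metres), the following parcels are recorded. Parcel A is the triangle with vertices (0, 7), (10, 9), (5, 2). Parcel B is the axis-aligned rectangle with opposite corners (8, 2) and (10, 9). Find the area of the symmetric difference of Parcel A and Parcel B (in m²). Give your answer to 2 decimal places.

|Parcel A| = 30, |Parcel B| = 14, |Parcel A∩Parcel B| = 2.4.
|Parcel A △ Parcel B| = |Parcel A| + |Parcel B| − 2·|Parcel A∩Parcel B| = 30 + 14 − 4.8 = 39.20.

39.20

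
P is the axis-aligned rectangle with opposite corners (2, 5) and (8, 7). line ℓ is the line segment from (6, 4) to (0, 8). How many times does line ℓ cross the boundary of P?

The segment meets the boundary at (2,6.667), (4.5,5).

2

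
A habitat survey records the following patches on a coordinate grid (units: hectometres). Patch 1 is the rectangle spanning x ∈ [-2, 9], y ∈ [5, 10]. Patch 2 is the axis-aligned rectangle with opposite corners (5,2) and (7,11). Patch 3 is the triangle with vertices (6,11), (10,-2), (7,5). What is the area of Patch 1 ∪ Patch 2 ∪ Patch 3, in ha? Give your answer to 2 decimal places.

65.96

By inclusion–exclusion:
Individual areas: |Patch 1| = 55, |Patch 2| = 18, |Patch 3| = 5.5.
|Patch 1∩Patch 2|: x∈[5,7], y∈[5,10] → 2·5 = 10.
|Patch 1∩Patch 3| = 2.4679.
|Patch 2∩Patch 3| = 1.375.
|Patch 1∩Patch 2∩Patch 3| = 1.3045.
|Patch 1 ∪ Patch 2 ∪ Patch 3| = 78.5 − 13.8429 + 1.3045 = 65.96.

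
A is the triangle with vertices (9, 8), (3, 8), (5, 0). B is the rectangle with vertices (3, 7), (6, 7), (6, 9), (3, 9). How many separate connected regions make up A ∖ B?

A ∖ B is a single connected region.

1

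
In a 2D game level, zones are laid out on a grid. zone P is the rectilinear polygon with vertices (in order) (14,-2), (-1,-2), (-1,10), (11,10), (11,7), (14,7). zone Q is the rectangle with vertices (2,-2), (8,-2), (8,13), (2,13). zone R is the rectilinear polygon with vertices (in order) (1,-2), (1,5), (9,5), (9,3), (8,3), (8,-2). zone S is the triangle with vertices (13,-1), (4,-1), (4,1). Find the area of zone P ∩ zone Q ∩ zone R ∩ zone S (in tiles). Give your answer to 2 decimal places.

6.22

The intersection is the polygon with vertices (8,-1), (4,-1), (4,1), (8,0.111).
By the shoelace formula its area is 6.22.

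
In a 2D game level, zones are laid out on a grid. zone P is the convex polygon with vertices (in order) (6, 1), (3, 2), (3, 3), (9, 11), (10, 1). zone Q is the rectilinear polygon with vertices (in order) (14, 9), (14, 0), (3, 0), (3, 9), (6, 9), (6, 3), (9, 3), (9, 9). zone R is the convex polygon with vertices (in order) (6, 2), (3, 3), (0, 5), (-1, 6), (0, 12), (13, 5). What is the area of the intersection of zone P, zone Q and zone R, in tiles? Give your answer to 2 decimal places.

10.74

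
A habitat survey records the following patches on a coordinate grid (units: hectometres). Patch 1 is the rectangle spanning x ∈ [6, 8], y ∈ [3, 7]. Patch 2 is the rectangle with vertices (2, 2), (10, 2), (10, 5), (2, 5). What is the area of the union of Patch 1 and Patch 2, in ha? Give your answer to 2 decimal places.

28.00

By inclusion–exclusion:
Individual areas: |Patch 1| = 8, |Patch 2| = 24.
|Patch 1∩Patch 2|: x∈[6,8], y∈[3,5] → 2·2 = 4.
|Patch 1 ∪ Patch 2| = 32 − 4 = 28.00.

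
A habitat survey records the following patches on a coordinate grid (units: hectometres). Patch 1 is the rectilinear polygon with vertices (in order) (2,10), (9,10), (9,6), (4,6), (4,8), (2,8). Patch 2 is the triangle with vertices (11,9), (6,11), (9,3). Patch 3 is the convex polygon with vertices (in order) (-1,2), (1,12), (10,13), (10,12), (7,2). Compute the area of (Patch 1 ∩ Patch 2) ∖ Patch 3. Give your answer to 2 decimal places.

1.07

|Patch 1 ∩ Patch 2| = 7.45.
|(Patch 1 ∩ Patch 2) ∩ Patch 3| = 6.3833.
|(Patch 1 ∩ Patch 2) ∖ Patch 3| = 7.45 − 6.3833 = 1.07.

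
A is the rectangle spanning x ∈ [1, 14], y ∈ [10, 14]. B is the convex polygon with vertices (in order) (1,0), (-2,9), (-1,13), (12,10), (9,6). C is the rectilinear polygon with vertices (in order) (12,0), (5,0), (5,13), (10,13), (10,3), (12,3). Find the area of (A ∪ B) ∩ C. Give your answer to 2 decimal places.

40.33

The region (A ∪ B) ∩ C is the polygon with vertices (9,6), (5,3), (5,13), (10,13), (10,7.333).
By the shoelace formula its area is 40.33.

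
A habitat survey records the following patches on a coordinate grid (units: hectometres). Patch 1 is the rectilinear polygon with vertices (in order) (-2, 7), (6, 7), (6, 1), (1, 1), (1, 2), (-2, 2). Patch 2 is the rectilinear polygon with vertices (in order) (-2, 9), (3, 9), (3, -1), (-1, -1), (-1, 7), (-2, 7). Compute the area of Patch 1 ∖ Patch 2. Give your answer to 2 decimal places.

23.00

|Patch 1| = 45, |Patch 1∩Patch 2| = 22.
|Patch 1 ∖ Patch 2| = |Patch 1| − |Patch 1∩Patch 2| = 45 − 22 = 23.00.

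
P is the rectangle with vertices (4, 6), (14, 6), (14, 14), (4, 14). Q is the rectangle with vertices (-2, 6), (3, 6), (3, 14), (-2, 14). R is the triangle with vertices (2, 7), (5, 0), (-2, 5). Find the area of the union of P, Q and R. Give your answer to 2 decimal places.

135.79

By inclusion–exclusion:
Individual areas: |P| = 80, |Q| = 40, |R| = 17.
|P∩Q| = 0 (no overlap).
|P∩R| = 0.
|Q∩R| = 1.2143.
|P∩Q∩R| = 0.
|P ∪ Q ∪ R| = 137 − 1.2143 + 0 = 135.79.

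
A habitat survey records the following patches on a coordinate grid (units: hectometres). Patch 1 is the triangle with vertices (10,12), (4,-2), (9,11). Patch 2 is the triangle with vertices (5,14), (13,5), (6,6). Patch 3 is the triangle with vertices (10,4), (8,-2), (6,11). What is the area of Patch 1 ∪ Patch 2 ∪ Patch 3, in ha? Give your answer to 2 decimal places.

42.77

By inclusion–exclusion:
Individual areas: |Patch 1| = 4, |Patch 2| = 27.5, |Patch 3| = 19.
|Patch 1∩Patch 2| = 1.6876.
|Patch 1∩Patch 3| = 0.9223.
|Patch 2∩Patch 3| = 5.8115.
|Patch 1∩Patch 2∩Patch 3| = 0.6959.
|Patch 1 ∪ Patch 2 ∪ Patch 3| = 50.5 − 8.4214 + 0.6959 = 42.77.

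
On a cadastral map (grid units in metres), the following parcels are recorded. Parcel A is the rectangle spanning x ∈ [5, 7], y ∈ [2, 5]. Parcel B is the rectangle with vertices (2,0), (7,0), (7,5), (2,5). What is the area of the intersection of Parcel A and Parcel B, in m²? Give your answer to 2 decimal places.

6.00

|Parcel A∩Parcel B|: x∈[5,7], y∈[2,5] → 2·3 = 6.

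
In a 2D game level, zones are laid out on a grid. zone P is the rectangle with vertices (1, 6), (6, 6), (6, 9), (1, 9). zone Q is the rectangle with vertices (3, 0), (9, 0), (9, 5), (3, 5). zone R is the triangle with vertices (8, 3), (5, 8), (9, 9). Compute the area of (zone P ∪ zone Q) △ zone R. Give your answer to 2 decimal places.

51.52

|zone P ∪ zone Q| = 45.
|(zone P ∪ zone Q) ∩ zone R| = 2.4917.
|(zone P ∪ zone Q) △ zone R| = 45 + 11.5 − 4.9833 = 51.52.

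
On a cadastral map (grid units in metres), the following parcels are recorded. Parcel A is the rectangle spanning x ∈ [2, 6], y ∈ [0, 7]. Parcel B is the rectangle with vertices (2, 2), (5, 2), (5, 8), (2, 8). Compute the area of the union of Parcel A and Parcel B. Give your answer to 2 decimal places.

By inclusion–exclusion:
Individual areas: |Parcel A| = 28, |Parcel B| = 18.
|Parcel A∩Parcel B|: x∈[2,5], y∈[2,7] → 3·5 = 15.
|Parcel A ∪ Parcel B| = 46 − 15 = 31.00.

31.00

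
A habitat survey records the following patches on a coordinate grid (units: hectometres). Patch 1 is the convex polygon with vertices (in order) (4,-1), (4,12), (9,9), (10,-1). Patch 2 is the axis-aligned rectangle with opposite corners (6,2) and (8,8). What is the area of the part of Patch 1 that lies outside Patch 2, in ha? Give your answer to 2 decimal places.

|Patch 1| = 62.5, |Patch 1∩Patch 2| = 12.
|Patch 1 ∖ Patch 2| = |Patch 1| − |Patch 1∩Patch 2| = 62.5 − 12 = 50.50.

50.50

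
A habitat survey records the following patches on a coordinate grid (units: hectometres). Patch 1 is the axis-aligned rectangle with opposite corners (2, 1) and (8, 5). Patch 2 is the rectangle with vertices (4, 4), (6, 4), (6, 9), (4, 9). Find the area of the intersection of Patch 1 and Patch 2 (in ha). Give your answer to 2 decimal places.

|Patch 1∩Patch 2|: x∈[4,6], y∈[4,5] → 2·1 = 2.

2.00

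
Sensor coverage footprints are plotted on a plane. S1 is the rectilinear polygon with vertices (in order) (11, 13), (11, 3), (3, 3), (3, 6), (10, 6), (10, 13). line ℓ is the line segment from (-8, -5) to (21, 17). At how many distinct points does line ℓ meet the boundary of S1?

The segment meets the boundary at (11,9.414), (10,8.655), (6.5,6), (3,3.345).

4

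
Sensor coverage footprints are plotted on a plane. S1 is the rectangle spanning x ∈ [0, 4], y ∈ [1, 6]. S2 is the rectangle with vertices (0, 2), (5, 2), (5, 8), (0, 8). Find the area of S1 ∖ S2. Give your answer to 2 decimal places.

|S1∩S2|: x∈[0,4], y∈[2,6] → 4·4 = 16.
|S1| = 20.
|S1 ∖ S2| = |S1| − |S1∩S2| = 20 − 16 = 4.00.

4.00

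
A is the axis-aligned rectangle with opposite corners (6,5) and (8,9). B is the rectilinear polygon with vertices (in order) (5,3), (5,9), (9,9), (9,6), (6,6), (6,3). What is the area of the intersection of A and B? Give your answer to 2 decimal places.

6.00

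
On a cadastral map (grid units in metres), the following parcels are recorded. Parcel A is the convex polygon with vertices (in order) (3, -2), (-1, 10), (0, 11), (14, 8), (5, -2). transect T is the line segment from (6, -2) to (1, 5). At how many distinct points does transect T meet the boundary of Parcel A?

1

The segment meets the boundary at (5.558,-1.381).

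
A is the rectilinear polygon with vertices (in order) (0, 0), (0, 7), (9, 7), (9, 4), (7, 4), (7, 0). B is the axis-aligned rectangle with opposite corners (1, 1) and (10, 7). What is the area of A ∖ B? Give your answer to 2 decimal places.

13.00

|A| = 55, |A∩B| = 42.
|A ∖ B| = |A| − |A∩B| = 55 − 42 = 13.00.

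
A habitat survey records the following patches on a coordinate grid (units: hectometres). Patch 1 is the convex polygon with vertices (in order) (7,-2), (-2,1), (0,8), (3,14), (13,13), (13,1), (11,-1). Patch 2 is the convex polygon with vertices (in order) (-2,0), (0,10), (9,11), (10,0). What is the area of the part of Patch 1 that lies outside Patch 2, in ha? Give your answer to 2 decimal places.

81.30

|Patch 1| = 187.5, |Patch 1∩Patch 2| = 106.2016.
|Patch 1 ∖ Patch 2| = |Patch 1| − |Patch 1∩Patch 2| = 187.5 − 106.2016 = 81.30.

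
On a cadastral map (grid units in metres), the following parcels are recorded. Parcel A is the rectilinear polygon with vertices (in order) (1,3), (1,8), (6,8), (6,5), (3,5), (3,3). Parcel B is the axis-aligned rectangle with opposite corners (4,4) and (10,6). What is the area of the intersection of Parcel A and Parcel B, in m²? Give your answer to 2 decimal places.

The intersection is the polygon with vertices (6,5), (4,5), (4,6), (6,6).
By the shoelace formula its area is 2.00.

2.00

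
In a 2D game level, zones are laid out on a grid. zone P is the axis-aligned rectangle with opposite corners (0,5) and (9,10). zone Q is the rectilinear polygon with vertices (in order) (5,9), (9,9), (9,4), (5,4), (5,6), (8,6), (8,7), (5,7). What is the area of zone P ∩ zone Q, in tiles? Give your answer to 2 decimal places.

13.00

The intersection is the polygon with vertices (9,5), (5,5), (5,6), (8,6), (8,7), (5,7), (5,9), (9,9).
By the shoelace formula its area is 13.00.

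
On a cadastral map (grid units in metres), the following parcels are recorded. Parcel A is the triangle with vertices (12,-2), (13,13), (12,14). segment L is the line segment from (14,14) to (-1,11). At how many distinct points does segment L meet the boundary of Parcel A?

2

The segment meets the boundary at (12,13.6), (12.333,13.667).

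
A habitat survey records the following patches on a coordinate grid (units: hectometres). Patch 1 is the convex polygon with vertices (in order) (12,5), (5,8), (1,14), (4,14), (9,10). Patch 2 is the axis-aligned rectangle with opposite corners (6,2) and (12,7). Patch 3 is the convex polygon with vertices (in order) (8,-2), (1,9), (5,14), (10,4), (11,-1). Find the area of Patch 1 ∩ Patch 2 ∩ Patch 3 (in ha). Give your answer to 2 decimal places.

0.37

The intersection is the polygon with vertices (8.5,7), (8.818,6.364), (7.333,7).
By the shoelace formula its area is 0.37.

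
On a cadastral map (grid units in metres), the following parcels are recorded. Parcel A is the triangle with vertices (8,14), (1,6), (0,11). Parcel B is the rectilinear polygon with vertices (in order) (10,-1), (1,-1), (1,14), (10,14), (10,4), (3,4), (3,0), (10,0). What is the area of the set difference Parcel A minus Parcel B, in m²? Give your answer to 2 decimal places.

|Parcel A| = 21.5, |Parcel A∩Parcel B| = 18.8125.
|Parcel A ∖ Parcel B| = |Parcel A| − |Parcel A∩Parcel B| = 21.5 − 18.8125 = 2.69.

2.69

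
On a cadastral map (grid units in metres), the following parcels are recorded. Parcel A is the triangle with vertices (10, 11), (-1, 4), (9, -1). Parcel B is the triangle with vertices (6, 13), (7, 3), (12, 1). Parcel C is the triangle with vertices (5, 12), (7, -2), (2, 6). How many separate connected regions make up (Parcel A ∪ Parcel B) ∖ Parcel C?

(Parcel A ∪ Parcel B) ∖ Parcel C splits into 2 disjoint pieces (area 42.1572, area 10.68).

2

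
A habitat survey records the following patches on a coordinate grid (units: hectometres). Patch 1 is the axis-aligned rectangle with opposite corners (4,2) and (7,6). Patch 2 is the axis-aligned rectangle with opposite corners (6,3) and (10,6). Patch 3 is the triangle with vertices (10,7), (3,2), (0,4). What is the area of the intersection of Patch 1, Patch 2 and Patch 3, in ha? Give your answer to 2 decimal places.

1.43

The intersection is the polygon with vertices (6,5.8), (6.667,6), (7,6), (7,4.857), (6,4.143).
By the shoelace formula its area is 1.43.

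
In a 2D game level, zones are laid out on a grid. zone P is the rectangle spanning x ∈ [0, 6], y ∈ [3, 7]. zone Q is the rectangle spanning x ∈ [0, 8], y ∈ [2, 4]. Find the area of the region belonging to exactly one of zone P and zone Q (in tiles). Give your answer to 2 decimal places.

|zone P∩zone Q|: x∈[0,6], y∈[3,4] → 6·1 = 6.
|zone P △ zone Q| = |zone P| + |zone Q| − 2·|zone P∩zone Q| = 24 + 16 − 12 = 28.00.

28.00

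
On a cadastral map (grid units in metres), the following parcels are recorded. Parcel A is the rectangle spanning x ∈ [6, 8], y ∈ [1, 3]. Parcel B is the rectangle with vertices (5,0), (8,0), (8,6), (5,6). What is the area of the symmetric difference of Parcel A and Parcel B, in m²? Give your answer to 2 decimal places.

14.00

|Parcel A∩Parcel B|: x∈[6,8], y∈[1,3] → 2·2 = 4.
|Parcel A △ Parcel B| = |Parcel A| + |Parcel B| − 2·|Parcel A∩Parcel B| = 4 + 18 − 8 = 14.00.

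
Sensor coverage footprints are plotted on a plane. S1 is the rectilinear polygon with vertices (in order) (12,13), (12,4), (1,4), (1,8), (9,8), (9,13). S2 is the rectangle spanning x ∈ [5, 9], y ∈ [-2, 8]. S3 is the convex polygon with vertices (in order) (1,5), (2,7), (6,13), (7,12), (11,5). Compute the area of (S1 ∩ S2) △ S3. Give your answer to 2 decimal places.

34.50

|S1 ∩ S2| = 16.
|(S1 ∩ S2) ∩ S3| = 12.
|(S1 ∩ S2) △ S3| = 16 + 42.5 − 24 = 34.50.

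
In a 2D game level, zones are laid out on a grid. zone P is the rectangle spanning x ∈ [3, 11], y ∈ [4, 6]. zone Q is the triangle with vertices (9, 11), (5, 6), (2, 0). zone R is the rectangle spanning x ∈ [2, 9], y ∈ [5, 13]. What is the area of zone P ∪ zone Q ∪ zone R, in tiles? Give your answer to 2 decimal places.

By inclusion–exclusion:
Individual areas: |zone P| = 16, |zone Q| = 4.5, |zone R| = 56.
|zone P∩zone Q| = 1.3636.
|zone P∩zone R|: x∈[3,9], y∈[5,6] → 6·1 = 6.
|zone Q∩zone R| = 2.7955.
|zone P∩zone Q∩zone R| = 0.75.
|zone P ∪ zone Q ∪ zone R| = 76.5 − 10.1591 + 0.75 = 67.09.

67.09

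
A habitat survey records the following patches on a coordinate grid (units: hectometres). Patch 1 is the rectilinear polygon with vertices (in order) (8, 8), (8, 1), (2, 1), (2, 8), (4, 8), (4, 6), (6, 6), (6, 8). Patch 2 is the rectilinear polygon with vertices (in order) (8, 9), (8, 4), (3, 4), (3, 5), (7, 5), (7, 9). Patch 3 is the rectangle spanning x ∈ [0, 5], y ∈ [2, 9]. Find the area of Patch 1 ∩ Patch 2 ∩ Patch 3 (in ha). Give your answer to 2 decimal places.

The intersection is the polygon with vertices (3,4), (3,5), (5,5), (5,4).
By the shoelace formula its area is 2.00.

2.00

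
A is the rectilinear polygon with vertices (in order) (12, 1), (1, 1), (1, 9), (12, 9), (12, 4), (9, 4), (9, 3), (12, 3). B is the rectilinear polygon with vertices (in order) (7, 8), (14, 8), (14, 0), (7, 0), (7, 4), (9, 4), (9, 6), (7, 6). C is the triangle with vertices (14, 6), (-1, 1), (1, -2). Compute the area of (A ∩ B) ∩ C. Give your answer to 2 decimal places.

5.24

|A ∩ B| = 28.
|(A ∩ B) ∩ C| = 5.24.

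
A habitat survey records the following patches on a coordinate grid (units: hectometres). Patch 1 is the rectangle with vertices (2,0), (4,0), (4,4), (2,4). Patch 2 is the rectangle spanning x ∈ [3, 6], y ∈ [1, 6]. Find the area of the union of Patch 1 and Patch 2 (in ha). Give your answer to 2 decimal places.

20.00

By inclusion–exclusion:
Individual areas: |Patch 1| = 8, |Patch 2| = 15.
|Patch 1∩Patch 2|: x∈[3,4], y∈[1,4] → 1·3 = 3.
|Patch 1 ∪ Patch 2| = 23 − 3 = 20.00.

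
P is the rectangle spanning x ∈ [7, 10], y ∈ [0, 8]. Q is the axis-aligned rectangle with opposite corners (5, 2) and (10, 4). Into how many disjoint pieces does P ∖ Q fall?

P ∖ Q splits into 2 disjoint pieces (area 6, area 12).

2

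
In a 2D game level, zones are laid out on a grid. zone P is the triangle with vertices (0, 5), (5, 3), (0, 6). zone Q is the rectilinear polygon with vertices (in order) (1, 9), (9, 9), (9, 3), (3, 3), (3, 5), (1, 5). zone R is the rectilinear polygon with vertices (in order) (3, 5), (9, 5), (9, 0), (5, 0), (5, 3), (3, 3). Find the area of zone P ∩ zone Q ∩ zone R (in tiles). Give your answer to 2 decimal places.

0.40

The intersection is the polygon with vertices (3,4.2), (5,3), (3,3.8).
By the shoelace formula its area is 0.40.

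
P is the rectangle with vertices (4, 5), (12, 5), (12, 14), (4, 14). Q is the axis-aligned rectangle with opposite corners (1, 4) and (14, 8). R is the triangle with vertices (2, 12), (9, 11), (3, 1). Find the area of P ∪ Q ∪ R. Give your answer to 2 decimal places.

By inclusion–exclusion:
Individual areas: |P| = 72, |Q| = 52, |R| = 38.
|P∩Q|: x∈[4,12], y∈[5,8] → 8·3 = 24.
|P∩R| = 20.9857.
|Q∩R| = 13.8182.
|P∩Q∩R| = 6.9.
|P ∪ Q ∪ R| = 162 − 58.8039 + 6.9 = 110.10.

110.10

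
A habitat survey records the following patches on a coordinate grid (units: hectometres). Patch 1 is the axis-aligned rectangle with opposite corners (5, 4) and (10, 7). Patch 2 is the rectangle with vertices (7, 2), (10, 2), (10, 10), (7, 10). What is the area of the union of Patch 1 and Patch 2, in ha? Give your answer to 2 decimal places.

By inclusion–exclusion:
Individual areas: |Patch 1| = 15, |Patch 2| = 24.
|Patch 1∩Patch 2|: x∈[7,10], y∈[4,7] → 3·3 = 9.
|Patch 1 ∪ Patch 2| = 39 − 9 = 30.00.

30.00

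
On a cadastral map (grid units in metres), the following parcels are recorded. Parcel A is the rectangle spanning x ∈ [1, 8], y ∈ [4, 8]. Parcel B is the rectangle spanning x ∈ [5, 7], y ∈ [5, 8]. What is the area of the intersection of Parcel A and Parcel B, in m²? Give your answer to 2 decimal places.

|Parcel A∩Parcel B|: x∈[5,7], y∈[5,8] → 2·3 = 6.

6.00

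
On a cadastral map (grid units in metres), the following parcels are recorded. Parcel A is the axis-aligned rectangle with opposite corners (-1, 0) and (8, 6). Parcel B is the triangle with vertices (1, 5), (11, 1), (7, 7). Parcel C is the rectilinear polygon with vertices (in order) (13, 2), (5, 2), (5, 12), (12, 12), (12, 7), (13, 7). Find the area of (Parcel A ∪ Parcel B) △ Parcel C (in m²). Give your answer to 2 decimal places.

100.38

|Parcel A ∪ Parcel B| = 60.7833.
|(Parcel A ∪ Parcel B) ∩ Parcel C| = 17.7.
|(Parcel A ∪ Parcel B) △ Parcel C| = 60.7833 + 75 − 35.4 = 100.38.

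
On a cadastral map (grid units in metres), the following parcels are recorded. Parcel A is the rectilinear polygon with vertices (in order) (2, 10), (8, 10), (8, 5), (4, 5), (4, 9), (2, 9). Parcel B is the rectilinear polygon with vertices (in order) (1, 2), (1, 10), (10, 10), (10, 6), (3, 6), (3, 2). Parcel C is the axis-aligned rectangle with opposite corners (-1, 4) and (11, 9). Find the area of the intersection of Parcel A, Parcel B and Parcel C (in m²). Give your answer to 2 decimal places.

12.00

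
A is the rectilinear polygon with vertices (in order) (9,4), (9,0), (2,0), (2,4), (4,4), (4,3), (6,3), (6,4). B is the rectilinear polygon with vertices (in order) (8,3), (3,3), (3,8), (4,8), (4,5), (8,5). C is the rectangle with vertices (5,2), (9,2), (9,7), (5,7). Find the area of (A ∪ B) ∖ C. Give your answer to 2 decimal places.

25.00

|A ∪ B| = 36.
|(A ∪ B) ∩ C| = 11.
|(A ∪ B) ∖ C| = 36 − 11 = 25.00.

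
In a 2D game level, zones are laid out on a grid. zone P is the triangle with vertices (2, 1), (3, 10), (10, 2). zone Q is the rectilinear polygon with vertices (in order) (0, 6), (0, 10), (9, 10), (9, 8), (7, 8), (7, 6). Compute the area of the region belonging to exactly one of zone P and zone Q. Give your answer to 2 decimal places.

|zone P| = 35.5, |zone Q| = 32, |zone P∩zone Q| = 7.8889.
|zone P △ zone Q| = |zone P| + |zone Q| − 2·|zone P∩zone Q| = 35.5 + 32 − 15.7778 = 51.72.

51.72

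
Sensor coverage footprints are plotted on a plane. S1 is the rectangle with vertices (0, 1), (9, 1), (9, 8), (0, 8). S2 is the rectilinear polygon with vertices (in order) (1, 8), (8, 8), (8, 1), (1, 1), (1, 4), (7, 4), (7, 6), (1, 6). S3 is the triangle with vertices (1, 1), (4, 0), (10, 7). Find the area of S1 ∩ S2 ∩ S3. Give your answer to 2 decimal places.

The intersection is the polygon with vertices (8,4.667), (4.857,1), (1,1), (5.5,4), (7,4), (7,5), (8,5.667).
By the shoelace formula its area is 9.82.

9.82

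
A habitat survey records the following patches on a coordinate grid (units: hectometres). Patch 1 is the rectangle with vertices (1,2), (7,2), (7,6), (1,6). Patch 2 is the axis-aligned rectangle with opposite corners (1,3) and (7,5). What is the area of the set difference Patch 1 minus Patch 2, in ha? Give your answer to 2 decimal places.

|Patch 1∩Patch 2|: x∈[1,7], y∈[3,5] → 6·2 = 12.
|Patch 1| = 24.
|Patch 1 ∖ Patch 2| = |Patch 1| − |Patch 1∩Patch 2| = 24 − 12 = 12.00.

12.00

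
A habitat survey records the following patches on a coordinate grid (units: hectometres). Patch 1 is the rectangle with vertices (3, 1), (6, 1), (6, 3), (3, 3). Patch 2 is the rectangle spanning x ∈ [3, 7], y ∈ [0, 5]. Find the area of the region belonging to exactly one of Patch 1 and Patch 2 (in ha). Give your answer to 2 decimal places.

|Patch 1∩Patch 2|: x∈[3,6], y∈[1,3] → 3·2 = 6.
|Patch 1 △ Patch 2| = |Patch 1| + |Patch 2| − 2·|Patch 1∩Patch 2| = 6 + 20 − 12 = 14.00.

14.00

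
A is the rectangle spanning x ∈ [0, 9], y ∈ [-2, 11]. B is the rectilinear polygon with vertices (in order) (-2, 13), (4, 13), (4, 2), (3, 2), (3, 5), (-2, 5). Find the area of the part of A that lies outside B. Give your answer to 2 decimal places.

90.00

|A| = 117, |A∩B| = 27.
|A ∖ B| = |A| − |A∩B| = 117 − 27 = 90.00.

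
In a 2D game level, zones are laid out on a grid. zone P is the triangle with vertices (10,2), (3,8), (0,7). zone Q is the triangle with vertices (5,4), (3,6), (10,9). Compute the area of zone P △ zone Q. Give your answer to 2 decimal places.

14.89

|zone P| = 12.5, |zone Q| = 10, |zone P∩zone Q| = 3.8034.
|zone P △ zone Q| = |zone P| + |zone Q| − 2·|zone P∩zone Q| = 12.5 + 10 − 7.6068 = 14.89.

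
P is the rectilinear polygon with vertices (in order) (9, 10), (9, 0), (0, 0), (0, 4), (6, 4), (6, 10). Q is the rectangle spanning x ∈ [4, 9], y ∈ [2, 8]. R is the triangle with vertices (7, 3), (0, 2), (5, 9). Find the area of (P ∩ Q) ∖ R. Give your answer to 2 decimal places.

17.86

|P ∩ Q| = 22.
|(P ∩ Q) ∩ R| = 4.1429.
|(P ∩ Q) ∖ R| = 22 − 4.1429 = 17.86.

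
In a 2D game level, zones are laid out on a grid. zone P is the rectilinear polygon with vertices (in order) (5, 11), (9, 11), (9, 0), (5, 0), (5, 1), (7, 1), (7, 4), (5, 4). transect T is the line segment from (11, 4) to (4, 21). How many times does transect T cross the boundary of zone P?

2

The segment meets the boundary at (8.118,11), (9,8.857).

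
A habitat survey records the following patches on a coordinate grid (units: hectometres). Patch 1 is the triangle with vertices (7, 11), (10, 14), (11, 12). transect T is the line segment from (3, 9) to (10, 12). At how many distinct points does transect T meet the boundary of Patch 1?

The segment meets the boundary at (8.6,11.4).

1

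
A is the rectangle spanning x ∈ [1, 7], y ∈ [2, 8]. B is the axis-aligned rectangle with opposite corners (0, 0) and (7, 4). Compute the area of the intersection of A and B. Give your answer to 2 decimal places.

|A∩B|: x∈[1,7], y∈[2,4] → 6·2 = 12.

12.00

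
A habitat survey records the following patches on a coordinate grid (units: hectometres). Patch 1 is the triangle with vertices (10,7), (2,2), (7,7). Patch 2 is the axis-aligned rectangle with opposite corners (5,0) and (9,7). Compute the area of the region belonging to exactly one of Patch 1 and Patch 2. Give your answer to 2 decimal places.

|Patch 1| = 7.5, |Patch 2| = 28, |Patch 1∩Patch 2| = 5.5.
|Patch 1 △ Patch 2| = |Patch 1| + |Patch 2| − 2·|Patch 1∩Patch 2| = 7.5 + 28 − 11 = 24.50.

24.50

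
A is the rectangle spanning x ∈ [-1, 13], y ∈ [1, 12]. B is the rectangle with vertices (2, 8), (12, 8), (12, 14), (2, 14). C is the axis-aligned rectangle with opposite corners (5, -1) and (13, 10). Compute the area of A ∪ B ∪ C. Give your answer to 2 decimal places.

By inclusion–exclusion:
Individual areas: |A| = 154, |B| = 60, |C| = 88.
|A∩B|: x∈[2,12], y∈[8,12] → 10·4 = 40.
|A∩C|: x∈[5,13], y∈[1,10] → 8·9 = 72.
|B∩C|: x∈[5,12], y∈[8,10] → 7·2 = 14.
|A∩B∩C| = 14.
|A ∪ B ∪ C| = 302 − 126 + 14 = 190.00.

190.00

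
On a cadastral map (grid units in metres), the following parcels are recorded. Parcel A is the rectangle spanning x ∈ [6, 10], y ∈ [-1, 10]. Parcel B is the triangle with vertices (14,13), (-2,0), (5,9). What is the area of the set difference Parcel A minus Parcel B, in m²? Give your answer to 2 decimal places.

|Parcel A| = 44, |Parcel A∩Parcel B| = 7.1528.
|Parcel A ∖ Parcel B| = |Parcel A| − |Parcel A∩Parcel B| = 44 − 7.1528 = 36.85.

36.85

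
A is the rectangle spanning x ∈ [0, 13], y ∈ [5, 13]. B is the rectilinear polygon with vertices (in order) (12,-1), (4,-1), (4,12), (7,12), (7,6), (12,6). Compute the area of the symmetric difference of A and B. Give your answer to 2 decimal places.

126.00

|A| = 104, |B| = 74, |A∩B| = 26.
|A △ B| = |A| + |B| − 2·|A∩B| = 104 + 74 − 52 = 126.00.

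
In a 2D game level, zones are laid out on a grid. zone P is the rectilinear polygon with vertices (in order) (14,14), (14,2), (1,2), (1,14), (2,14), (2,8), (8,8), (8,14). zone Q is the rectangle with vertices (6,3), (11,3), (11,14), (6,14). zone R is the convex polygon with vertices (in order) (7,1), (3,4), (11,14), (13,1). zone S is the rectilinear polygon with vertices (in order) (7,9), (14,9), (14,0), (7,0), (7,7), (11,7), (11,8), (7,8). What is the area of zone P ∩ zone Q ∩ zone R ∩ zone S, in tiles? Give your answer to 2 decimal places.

19.00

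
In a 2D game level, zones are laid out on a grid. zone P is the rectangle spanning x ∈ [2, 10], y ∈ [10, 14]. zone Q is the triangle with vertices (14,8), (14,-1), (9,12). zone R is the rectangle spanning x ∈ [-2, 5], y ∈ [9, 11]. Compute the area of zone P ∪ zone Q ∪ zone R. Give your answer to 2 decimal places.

64.67

By inclusion–exclusion:
Individual areas: |zone P| = 32, |zone Q| = 22.5, |zone R| = 14.
|zone P∩zone Q| = 0.8308.
|zone P∩zone R|: x∈[2,5], y∈[10,11] → 3·1 = 3.
|zone Q∩zone R| = 0.
|zone P∩zone Q∩zone R| = 0.
|zone P ∪ zone Q ∪ zone R| = 68.5 − 3.8308 + 0 = 64.67.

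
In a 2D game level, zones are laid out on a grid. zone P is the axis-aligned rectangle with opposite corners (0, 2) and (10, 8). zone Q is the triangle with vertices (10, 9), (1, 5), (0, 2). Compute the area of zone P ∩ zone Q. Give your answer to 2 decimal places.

The intersection is the polygon with vertices (8.571,8), (0,2), (1,5), (7.75,8).
By the shoelace formula its area is 11.09.

11.09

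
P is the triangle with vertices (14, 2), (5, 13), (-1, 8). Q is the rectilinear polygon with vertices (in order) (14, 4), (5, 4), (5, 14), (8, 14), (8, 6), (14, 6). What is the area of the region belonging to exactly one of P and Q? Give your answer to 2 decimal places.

46.72

|P| = 55.5, |Q| = 42, |P∩Q| = 25.3909.
|P △ Q| = |P| + |Q| − 2·|P∩Q| = 55.5 + 42 − 50.7818 = 46.72.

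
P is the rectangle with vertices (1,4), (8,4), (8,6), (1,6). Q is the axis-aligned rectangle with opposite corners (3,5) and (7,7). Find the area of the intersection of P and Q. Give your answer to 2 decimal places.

|P∩Q|: x∈[3,7], y∈[5,6] → 4·1 = 4.

4.00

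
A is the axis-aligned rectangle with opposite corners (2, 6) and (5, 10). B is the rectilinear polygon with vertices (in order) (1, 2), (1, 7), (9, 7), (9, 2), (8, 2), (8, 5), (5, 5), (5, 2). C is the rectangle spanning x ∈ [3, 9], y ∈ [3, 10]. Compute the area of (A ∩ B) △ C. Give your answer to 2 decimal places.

41.00

|A ∩ B| = 3.
|(A ∩ B) ∩ C| = 2.
|(A ∩ B) △ C| = 3 + 42 − 4 = 41.00.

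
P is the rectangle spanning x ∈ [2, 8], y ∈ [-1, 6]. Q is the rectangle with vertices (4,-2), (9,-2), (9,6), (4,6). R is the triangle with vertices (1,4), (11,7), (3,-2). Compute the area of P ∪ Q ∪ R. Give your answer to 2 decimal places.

58.18

By inclusion–exclusion:
Individual areas: |P| = 42, |Q| = 40, |R| = 33.
|P∩Q|: x∈[4,8], y∈[-1,6] → 4·7 = 28.
|P∩R| = 27.0097.
|Q∩R| = 18.2958.
|P∩Q∩R| = 16.4833.
|P ∪ Q ∪ R| = 115 − 73.3056 + 16.4833 = 58.18.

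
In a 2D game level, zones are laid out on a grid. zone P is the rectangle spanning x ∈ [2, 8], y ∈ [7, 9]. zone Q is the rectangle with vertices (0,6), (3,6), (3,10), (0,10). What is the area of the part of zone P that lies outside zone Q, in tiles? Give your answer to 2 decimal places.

10.00

|zone P∩zone Q|: x∈[2,3], y∈[7,9] → 1·2 = 2.
|zone P| = 12.
|zone P ∖ zone Q| = |zone P| − |zone P∩zone Q| = 12 − 2 = 10.00.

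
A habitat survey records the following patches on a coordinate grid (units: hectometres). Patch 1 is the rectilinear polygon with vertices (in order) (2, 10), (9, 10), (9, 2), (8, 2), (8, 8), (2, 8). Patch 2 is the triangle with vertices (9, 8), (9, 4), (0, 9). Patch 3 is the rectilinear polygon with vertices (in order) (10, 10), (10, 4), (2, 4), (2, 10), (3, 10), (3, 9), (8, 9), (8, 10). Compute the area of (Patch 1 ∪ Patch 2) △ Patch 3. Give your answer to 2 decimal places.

27.22

|Patch 1 ∪ Patch 2| = 31.5556.
|(Patch 1 ∪ Patch 2) ∩ Patch 3| = 23.6667.
|(Patch 1 ∪ Patch 2) △ Patch 3| = 31.5556 + 43 − 47.3333 = 27.22.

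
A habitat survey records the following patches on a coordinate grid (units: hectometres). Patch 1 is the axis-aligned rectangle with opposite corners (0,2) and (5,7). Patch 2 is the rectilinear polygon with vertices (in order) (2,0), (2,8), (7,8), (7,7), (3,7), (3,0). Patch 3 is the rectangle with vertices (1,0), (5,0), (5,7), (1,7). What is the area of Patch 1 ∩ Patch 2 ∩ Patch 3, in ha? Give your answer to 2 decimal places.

5.00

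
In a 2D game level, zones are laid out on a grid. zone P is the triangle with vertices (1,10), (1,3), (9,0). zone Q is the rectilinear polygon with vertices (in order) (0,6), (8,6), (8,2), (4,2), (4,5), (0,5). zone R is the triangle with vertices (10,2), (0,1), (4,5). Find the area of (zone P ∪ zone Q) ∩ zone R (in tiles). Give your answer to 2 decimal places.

The region (zone P ∪ zone Q) ∩ zone R is the polygon with vertices (8,2), (7.4,2), (7.593,1.759), (5,1.5), (1.727,2.727), (4,5), (8,3).
By the shoelace formula its area is 12.80.

12.80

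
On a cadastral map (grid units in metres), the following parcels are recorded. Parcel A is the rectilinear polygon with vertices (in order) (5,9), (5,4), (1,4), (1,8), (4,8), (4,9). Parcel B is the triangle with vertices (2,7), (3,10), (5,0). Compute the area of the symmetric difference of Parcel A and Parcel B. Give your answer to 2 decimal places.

|Parcel A| = 17, |Parcel B| = 8, |Parcel A∩Parcel B| = 5.1048.
|Parcel A △ Parcel B| = |Parcel A| + |Parcel B| − 2·|Parcel A∩Parcel B| = 17 + 8 − 10.2095 = 14.79.

14.79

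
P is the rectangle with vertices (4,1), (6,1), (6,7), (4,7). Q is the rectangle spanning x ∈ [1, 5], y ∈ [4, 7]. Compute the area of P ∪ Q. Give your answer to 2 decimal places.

By inclusion–exclusion:
Individual areas: |P| = 12, |Q| = 12.
|P∩Q|: x∈[4,5], y∈[4,7] → 1·3 = 3.
|P ∪ Q| = 24 − 3 = 21.00.

21.00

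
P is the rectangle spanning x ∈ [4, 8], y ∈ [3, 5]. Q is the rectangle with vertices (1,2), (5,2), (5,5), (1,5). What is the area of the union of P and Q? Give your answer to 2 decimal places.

18.00

By inclusion–exclusion:
Individual areas: |P| = 8, |Q| = 12.
|P∩Q|: x∈[4,5], y∈[3,5] → 1·2 = 2.
|P ∪ Q| = 20 − 2 = 18.00.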